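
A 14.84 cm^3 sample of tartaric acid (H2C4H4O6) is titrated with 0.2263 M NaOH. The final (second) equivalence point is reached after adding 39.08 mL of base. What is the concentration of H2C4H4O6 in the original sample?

0.298 M

n(NaOH) = 0.2263 x 0.03908 = 0.008844 mol.
At the final (second) equivalence point, 2 mol OH^- react per mol H2C4H4O6, so n(H2C4H4O6) = 0.008844 / 2 = 0.004422 mol.
[H2C4H4O6] = 0.004422 / 0.01484 L = 0.298 M.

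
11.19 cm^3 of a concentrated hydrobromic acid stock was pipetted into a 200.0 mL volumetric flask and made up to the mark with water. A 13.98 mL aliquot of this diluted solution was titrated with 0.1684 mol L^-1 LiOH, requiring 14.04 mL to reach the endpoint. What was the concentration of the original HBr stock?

n(LiOH) = 0.1684 x 0.01404 = 0.002364 mol.
n(HBr) in the aliquot = 0.002364 mol.
[diluted HBr] = 0.002364 / 0.01398 = 0.1691 M.
Dilution factor = 200.0/11.19 = 17.87, so [stock] = 0.1691 x 17.87 = 3.02 M.

3.02 M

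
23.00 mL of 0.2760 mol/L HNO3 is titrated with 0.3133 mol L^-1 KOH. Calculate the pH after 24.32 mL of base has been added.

12.43

n(acid) = 0.2760 x 0.02300 = 0.006348 mol; n(KOH) added = 0.3133 x 0.02432 = 0.007619 mol.
Base is in excess by 0.007619 - 0.006348 = 0.001271 mol in a total volume of 0.04732 L.
[OH^-] = 0.001271/0.04732 = 0.02687 M, so pOH = 1.57 and pH = 14.00 - 1.57 = 12.43.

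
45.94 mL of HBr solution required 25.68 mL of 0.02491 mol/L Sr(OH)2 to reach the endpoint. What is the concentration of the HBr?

0.0278 M

n(Sr(OH)2) delivered = 0.02491 x 0.02568 = 0.0006397 mol.
The reaction is 2 HBr + 1 Sr(OH)2, so n(HBr) = 0.0006397 x 2/1 = 0.001279 mol.
[HBr] = 0.001279 mol / 0.04594 L = 0.0278 M.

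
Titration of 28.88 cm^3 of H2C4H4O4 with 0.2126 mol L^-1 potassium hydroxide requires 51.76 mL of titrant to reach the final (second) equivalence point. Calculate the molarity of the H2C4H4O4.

n(KOH) = 0.2126 x 0.05176 = 0.01100 mol.
At the final (second) equivalence point, 2 mol OH^- react per mol H2C4H4O4, so n(H2C4H4O4) = 0.01100 / 2 = 0.005502 mol.
[H2C4H4O4] = 0.005502 / 0.02888 L = 0.191 M.

0.191 M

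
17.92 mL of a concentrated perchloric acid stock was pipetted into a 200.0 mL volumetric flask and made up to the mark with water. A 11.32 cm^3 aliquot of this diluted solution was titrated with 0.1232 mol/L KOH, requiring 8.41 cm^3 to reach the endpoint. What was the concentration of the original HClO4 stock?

n(KOH) = 0.1232 x 0.008410 = 0.001036 mol.
n(HClO4) in the aliquot = 0.001036 mol.
[diluted HClO4] = 0.001036 / 0.01132 = 0.09153 M.
Dilution factor = 200.0/17.92 = 11.16, so [stock] = 0.09153 x 11.16 = 1.02 M.

1.02 M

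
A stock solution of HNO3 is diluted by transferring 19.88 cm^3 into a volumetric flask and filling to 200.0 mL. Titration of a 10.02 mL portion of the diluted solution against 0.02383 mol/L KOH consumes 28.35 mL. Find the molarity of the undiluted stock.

n(KOH) = 0.02383 x 0.02835 = 0.0006756 mol.
n(HNO3) in the aliquot = 0.0006756 mol.
[diluted HNO3] = 0.0006756 / 0.01002 = 0.06742 M.
Dilution factor = 200.0/19.88 = 10.06, so [stock] = 0.06742 x 10.06 = 0.678 M.

0.678 M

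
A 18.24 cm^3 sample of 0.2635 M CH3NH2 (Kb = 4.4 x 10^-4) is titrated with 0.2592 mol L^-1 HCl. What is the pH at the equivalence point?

n(CH3NH2) = 0.2635 x 0.01824 = 0.004806 mol; V(HCl) at equivalence = 0.004806/0.2592 = 0.01854 L.
At equivalence the base is fully converted to CH3NH3+; total volume = 0.03678 L, so [CH3NH3+] = 0.004806/0.03678 = 0.1307 M.
Ka(CH3NH3+) = Kw/Kb = 1.0e-14 / 4.4 x 10^-4 = 2.27e-11.
[H^+] = sqrt(Ka x [CH3NH3+]) = sqrt(2.27e-11 x 0.1307) = 1.72e-6 M.
pH = -log(1.72e-6) = 5.76.

5.76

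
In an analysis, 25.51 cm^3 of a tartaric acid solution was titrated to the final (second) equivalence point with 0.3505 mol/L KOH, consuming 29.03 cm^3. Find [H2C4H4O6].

n(KOH) = 0.3505 x 0.02903 = 0.01018 mol.
At the final (second) equivalence point, 2 mol OH^- react per mol H2C4H4O6, so n(H2C4H4O6) = 0.01018 / 2 = 0.005088 mol.
[H2C4H4O6] = 0.005088 / 0.02551 L = 0.199 M.

0.199 M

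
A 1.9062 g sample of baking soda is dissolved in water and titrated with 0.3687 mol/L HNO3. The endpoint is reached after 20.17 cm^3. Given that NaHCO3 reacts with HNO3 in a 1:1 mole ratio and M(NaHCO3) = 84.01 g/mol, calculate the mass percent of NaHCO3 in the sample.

32.8%

n(HNO3) = 0.3687 x 0.02017 = 0.007437 mol.
n(NaHCO3) = 0.007437 / 1 = 0.007437 mol.
mass of NaHCO3 = 0.007437 x 84.01 = 0.6248 g.
% purity = 0.6248 / 1.9062 x 100 = 32.8%.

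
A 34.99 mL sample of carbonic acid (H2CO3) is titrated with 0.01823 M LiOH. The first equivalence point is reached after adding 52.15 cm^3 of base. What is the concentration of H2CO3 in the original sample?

n(LiOH) = 0.01823 x 0.05215 = 0.0009507 mol.
At the first equivalence point, 1 mol OH^- react per mol H2CO3, so n(H2CO3) = 0.0009507 / 1 = 0.0009507 mol.
[H2CO3] = 0.0009507 / 0.03499 L = 0.0272 M.

0.0272 M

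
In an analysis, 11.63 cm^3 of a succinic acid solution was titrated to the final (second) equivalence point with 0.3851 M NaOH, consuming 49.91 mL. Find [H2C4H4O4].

0.826 M

n(NaOH) = 0.3851 x 0.04991 = 0.01922 mol.
At the final (second) equivalence point, 2 mol OH^- react per mol H2C4H4O4, so n(H2C4H4O4) = 0.01922 / 2 = 0.009610 mol.
[H2C4H4O4] = 0.009610 / 0.01163 L = 0.826 M.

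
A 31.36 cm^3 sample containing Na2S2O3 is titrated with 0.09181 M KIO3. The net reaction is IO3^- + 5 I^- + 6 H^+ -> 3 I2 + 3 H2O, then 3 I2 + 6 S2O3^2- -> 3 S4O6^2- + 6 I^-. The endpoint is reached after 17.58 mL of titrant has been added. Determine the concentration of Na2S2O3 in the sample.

n(KIO3) = 0.09181 x 0.01758 = 0.001614 mol.
From the balanced equation, 1 mol KIO3 reacts with 6 mol Na2S2O3, so n(Na2S2O3) = 0.001614 x 6/1 = 0.009684 mol.
[Na2S2O3] = 0.009684 / 0.03136 L = 0.309 M.

0.309 M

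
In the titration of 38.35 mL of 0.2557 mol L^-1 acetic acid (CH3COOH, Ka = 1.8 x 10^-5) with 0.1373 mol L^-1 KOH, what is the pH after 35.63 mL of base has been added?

4.74

Initial n(CH3COOH) = 0.2557 x 0.03835 = 0.009806 mol.
n(KOH) added = 0.1373 x 0.03563 = 0.004892 mol, converting that many moles of CH3COOH to CH3COO-.
Remaining n(CH3COOH) = 0.004914 mol; n(CH3COO-) = 0.004892 mol.
By Henderson-Hasselbalch, pH = pKa + log([A^-]/[HA]) = 4.74 + log(0.004892/0.004914) = 4.74 + (-0.00) = 4.74.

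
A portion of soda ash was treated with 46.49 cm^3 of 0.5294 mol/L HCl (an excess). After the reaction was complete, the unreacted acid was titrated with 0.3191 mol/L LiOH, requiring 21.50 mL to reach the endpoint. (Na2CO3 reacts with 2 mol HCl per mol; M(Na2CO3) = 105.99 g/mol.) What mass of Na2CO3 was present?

Total n(HCl) added = 0.5294 x 0.04649 = 0.02461 mol.
n(LiOH) used = 0.3191 x 0.02150 = 0.006861 mol, which equals the excess n(HCl).
So n(HCl) consumed by the sample = 0.02461 - 0.006861 = 0.01775 mol.
n(Na2CO3) = 0.01775 / 2 = 0.008876 mol.
mass = 0.008876 mol x 105.99 g/mol = 0.941 g.

0.941 g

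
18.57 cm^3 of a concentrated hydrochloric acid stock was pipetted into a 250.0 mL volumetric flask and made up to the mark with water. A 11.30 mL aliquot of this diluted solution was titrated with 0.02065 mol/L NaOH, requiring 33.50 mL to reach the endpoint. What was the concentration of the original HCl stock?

0.824 M

n(NaOH) = 0.02065 x 0.03350 = 0.0006918 mol.
n(HCl) in the aliquot = 0.0006918 mol.
[diluted HCl] = 0.0006918 / 0.01130 = 0.06122 M.
Dilution factor = 250.0/18.57 = 13.46, so [stock] = 0.06122 x 13.46 = 0.824 M.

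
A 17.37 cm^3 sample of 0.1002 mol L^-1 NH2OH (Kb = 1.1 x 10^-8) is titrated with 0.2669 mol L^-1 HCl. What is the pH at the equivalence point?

n(NH2OH) = 0.1002 x 0.01737 = 0.001740 mol; V(HCl) at equivalence = 0.001740/0.2669 = 0.006521 L.
At equivalence the base is fully converted to NH3OH+; total volume = 0.02389 L, so [NH3OH+] = 0.001740/0.02389 = 0.07285 M.
Ka(NH3OH+) = Kw/Kb = 1.0e-14 / 1.1 x 10^-8 = 9.09e-7.
[H^+] = sqrt(Ka x [NH3OH+]) = sqrt(9.09e-7 x 0.07285) = 0.000257 M.
pH = -log(0.000257) = 3.59.

3.59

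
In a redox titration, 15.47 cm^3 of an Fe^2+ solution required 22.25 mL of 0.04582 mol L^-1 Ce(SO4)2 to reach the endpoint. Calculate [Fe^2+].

n(Ce(SO4)2) = 0.04582 x 0.02225 = 0.001019 mol.
From the balanced equation, 1 mol Ce(SO4)2 reacts with 1 mol Fe^2+, so n(Fe^2+) = 0.001019 x 1/1 = 0.001019 mol.
[Fe^2+] = 0.001019 / 0.01547 L = 0.0659 M.

0.0659 M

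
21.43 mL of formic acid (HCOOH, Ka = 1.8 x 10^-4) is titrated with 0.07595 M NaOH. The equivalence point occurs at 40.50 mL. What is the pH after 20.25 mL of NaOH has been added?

20.25 mL is exactly half the equivalence volume (40.50/2), i.e. the half-equivalence point.
There, n(HA) = n(A^-), so pH = pKa = -log(1.8 x 10^-4) = 3.74.

3.74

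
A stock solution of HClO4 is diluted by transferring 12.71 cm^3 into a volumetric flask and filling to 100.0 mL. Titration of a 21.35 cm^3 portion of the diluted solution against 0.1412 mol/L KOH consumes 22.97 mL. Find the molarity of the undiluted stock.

n(KOH) = 0.1412 x 0.02297 = 0.003243 mol.
n(HClO4) in the aliquot = 0.003243 mol.
[diluted HClO4] = 0.003243 / 0.02135 = 0.1519 M.
Dilution factor = 100.0/12.71 = 7.868, so [stock] = 0.1519 x 7.868 = 1.20 M.

1.20 M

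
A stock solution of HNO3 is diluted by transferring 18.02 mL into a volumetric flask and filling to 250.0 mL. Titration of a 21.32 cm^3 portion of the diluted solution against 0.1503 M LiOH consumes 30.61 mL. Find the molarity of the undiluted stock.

n(LiOH) = 0.1503 x 0.03061 = 0.004601 mol.
n(HNO3) in the aliquot = 0.004601 mol.
[diluted HNO3] = 0.004601 / 0.02132 = 0.2158 M.
Dilution factor = 250.0/18.02 = 13.87, so [stock] = 0.2158 x 13.87 = 2.99 M.

2.99 M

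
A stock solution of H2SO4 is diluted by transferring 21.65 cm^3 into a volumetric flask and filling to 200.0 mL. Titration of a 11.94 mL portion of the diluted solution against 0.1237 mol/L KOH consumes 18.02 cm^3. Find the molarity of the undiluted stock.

0.862 M

n(KOH) = 0.1237 x 0.01802 = 0.002229 mol.
n(H2SO4) in the aliquot = 0.002229 x 1/2 = 0.001115 mol.
[diluted H2SO4] = 0.001115 / 0.01194 = 0.09334 M.
Dilution factor = 200.0/21.65 = 9.238, so [stock] = 0.09334 x 9.238 = 0.862 M.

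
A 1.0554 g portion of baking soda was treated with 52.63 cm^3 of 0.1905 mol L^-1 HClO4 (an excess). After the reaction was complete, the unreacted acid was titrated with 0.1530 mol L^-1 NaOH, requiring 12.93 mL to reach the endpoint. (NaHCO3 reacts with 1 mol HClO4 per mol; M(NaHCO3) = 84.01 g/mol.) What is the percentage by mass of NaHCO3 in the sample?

Total n(HClO4) added = 0.1905 x 0.05263 = 0.01003 mol.
n(NaOH) used = 0.1530 x 0.01293 = 0.001978 mol, which equals the excess n(HClO4).
So n(HClO4) consumed by the sample = 0.01003 - 0.001978 = 0.008048 mol.
n(NaHCO3) = 0.008048 / 1 = 0.008048 mol.
mass NaHCO3 = 0.008048 x 84.01 = 0.6761 g, so %NaHCO3 = 0.6761/1.0554 x 100 = 64.1%.

64.1%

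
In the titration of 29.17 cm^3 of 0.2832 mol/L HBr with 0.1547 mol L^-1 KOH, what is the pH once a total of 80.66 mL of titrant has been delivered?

12.58

n(acid) = 0.2832 x 0.02917 = 0.008261 mol; n(KOH) added = 0.1547 x 0.08066 = 0.01248 mol.
Base is in excess by 0.01248 - 0.008261 = 0.004217 mol in a total volume of 0.1098 L.
[OH^-] = 0.004217/0.1098 = 0.03840 M, so pOH = 1.42 and pH = 14.00 - 1.42 = 12.58.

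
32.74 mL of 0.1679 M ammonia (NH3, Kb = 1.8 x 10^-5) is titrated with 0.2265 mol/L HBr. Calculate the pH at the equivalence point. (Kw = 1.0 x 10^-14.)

n(NH3) = 0.1679 x 0.03274 = 0.005497 mol; V(HBr) at equivalence = 0.005497/0.2265 = 0.02427 L.
At equivalence the base is fully converted to NH4+; total volume = 0.05701 L, so [NH4+] = 0.005497/0.05701 = 0.09642 M.
Ka(NH4+) = Kw/Kb = 1.0e-14 / 1.8 x 10^-5 = 5.56e-10.
[H^+] = sqrt(Ka x [NH4+]) = sqrt(5.56e-10 x 0.09642) = 7.32e-6 M.
pH = -log(7.32e-6) = 5.14.

5.14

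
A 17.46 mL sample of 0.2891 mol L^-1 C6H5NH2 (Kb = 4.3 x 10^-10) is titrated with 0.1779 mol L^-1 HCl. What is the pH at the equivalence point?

2.80

n(C6H5NH2) = 0.2891 x 0.01746 = 0.005048 mol; V(HCl) at equivalence = 0.005048/0.1779 = 0.02837 L.
At equivalence the base is fully converted to C6H5NH3+; total volume = 0.04583 L, so [C6H5NH3+] = 0.005048/0.04583 = 0.1101 M.
Ka(C6H5NH3+) = Kw/Kb = 1.0e-14 / 4.3 x 10^-10 = 2.33e-5.
[H^+] = sqrt(Ka x [C6H5NH3+]) = sqrt(2.33e-5 x 0.1101) = 0.00160 M.
pH = -log(0.00160) = 2.80.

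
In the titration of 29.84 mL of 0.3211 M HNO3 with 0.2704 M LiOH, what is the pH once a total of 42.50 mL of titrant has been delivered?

12.42

n(acid) = 0.3211 x 0.02984 = 0.009582 mol; n(LiOH) added = 0.2704 x 0.04250 = 0.01149 mol.
Base is in excess by 0.01149 - 0.009582 = 0.001910 mol in a total volume of 0.07234 L.
[OH^-] = 0.001910/0.07234 = 0.02641 M, so pOH = 1.58 and pH = 14.00 - 1.58 = 12.42.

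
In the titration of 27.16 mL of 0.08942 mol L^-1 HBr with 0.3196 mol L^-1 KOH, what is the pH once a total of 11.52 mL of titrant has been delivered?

12.51

n(acid) = 0.08942 x 0.02716 = 0.002429 mol; n(KOH) added = 0.3196 x 0.01152 = 0.003682 mol.
Base is in excess by 0.003682 - 0.002429 = 0.001253 mol in a total volume of 0.03868 L.
[OH^-] = 0.001253/0.03868 = 0.03240 M, so pOH = 1.49 and pH = 14.00 - 1.49 = 12.51.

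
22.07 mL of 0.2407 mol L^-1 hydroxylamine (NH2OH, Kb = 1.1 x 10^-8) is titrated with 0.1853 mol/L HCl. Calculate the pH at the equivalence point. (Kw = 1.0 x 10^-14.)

3.51

n(NH2OH) = 0.2407 x 0.02207 = 0.005312 mol; V(HCl) at equivalence = 0.005312/0.1853 = 0.02867 L.
At equivalence the base is fully converted to NH3OH+; total volume = 0.05074 L, so [NH3OH+] = 0.005312/0.05074 = 0.1047 M.
Ka(NH3OH+) = Kw/Kb = 1.0e-14 / 1.1 x 10^-8 = 9.09e-7.
[H^+] = sqrt(Ka x [NH3OH+]) = sqrt(9.09e-7 x 0.1047) = 0.000309 M.
pH = -log(0.000309) = 3.51.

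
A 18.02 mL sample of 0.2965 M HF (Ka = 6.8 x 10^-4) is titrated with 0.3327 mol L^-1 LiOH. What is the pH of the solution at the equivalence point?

n(HF) = 0.2965 x 0.01802 = 0.005343 mol; V(LiOH) at equivalence = 0.005343/0.3327 = 0.01606 L.
At equivalence all the acid is converted to F-; total volume = 0.01802 + 0.01606 = 0.03408 L, so [F-] = 0.005343/0.03408 = 0.1568 M.
Kb = Kw/Ka = 1.0e-14 / 6.8 x 10^-4 = 1.47e-11.
[OH^-] = sqrt(Kb x [F-]) = sqrt(1.47e-11 x 0.1568) = 1.52e-6 M.
pOH = 5.82, so pH = 14.00 - 5.82 = 8.18.

8.18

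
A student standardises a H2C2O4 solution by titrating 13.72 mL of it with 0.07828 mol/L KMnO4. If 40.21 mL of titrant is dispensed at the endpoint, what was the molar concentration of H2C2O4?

0.574 M

n(KMnO4) = 0.07828 x 0.04021 = 0.003148 mol.
From the balanced equation, 2 mol KMnO4 reacts with 5 mol H2C2O4, so n(H2C2O4) = 0.003148 x 5/2 = 0.007869 mol.
[H2C2O4] = 0.007869 / 0.01372 L = 0.574 M.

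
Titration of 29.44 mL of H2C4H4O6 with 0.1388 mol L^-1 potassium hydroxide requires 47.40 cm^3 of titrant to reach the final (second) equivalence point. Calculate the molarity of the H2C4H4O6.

n(KOH) = 0.1388 x 0.04740 = 0.006579 mol.
At the final (second) equivalence point, 2 mol OH^- react per mol H2C4H4O6, so n(H2C4H4O6) = 0.006579 / 2 = 0.003290 mol.
[H2C4H4O6] = 0.003290 / 0.02944 L = 0.112 M.

0.112 M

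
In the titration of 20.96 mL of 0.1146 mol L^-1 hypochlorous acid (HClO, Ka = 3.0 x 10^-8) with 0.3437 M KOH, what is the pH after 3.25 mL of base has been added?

7.46

Initial n(HClO) = 0.1146 x 0.02096 = 0.002402 mol.
n(KOH) added = 0.3437 x 0.003250 = 0.001117 mol, converting that many moles of HClO to ClO-.
Remaining n(HClO) = 0.001285 mol; n(ClO-) = 0.001117 mol.
By Henderson-Hasselbalch, pH = pKa + log([A^-]/[HA]) = 7.52 + log(0.001117/0.001285) = 7.52 + (-0.06) = 7.46.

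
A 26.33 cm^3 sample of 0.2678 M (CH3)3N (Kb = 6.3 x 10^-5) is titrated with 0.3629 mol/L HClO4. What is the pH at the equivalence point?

n((CH3)3N) = 0.2678 x 0.02633 = 0.007051 mol; V(HClO4) at equivalence = 0.007051/0.3629 = 0.01943 L.
At equivalence the base is fully converted to (CH3)3NH+; total volume = 0.04576 L, so [(CH3)3NH+] = 0.007051/0.04576 = 0.1541 M.
Ka((CH3)3NH+) = Kw/Kb = 1.0e-14 / 6.3 x 10^-5 = 1.59e-10.
[H^+] = sqrt(Ka x [(CH3)3NH+]) = sqrt(1.59e-10 x 0.1541) = 4.95e-6 M.
pH = -log(4.95e-6) = 5.31.

5.31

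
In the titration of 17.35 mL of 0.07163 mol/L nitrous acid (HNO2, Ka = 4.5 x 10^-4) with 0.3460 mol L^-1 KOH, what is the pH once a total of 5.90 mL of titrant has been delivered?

n(acid) = 0.07163 x 0.01735 = 0.001243 mol; n(KOH) added = 0.3460 x 0.005900 = 0.002041 mol.
Base is in excess by 0.002041 - 0.001243 = 0.0007986 mol in a total volume of 0.02325 L.
[OH^-] = 0.0007986/0.02325 = 0.03435 M, so pOH = 1.46 and pH = 14.00 - 1.46 = 12.54.

12.54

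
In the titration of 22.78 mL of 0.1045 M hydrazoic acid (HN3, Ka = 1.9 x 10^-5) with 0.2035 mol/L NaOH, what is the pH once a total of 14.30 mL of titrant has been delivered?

12.15

n(acid) = 0.1045 x 0.02278 = 0.002381 mol; n(NaOH) added = 0.2035 x 0.01430 = 0.002910 mol.
Base is in excess by 0.002910 - 0.002381 = 0.0005295 mol in a total volume of 0.03708 L.
[OH^-] = 0.0005295/0.03708 = 0.01428 M, so pOH = 1.85 and pH = 14.00 - 1.85 = 12.15.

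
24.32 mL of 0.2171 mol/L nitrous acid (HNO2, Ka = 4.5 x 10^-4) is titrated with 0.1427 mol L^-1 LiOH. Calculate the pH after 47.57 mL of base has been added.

12.32

n(acid) = 0.2171 x 0.02432 = 0.005280 mol; n(LiOH) added = 0.1427 x 0.04757 = 0.006788 mol.
Base is in excess by 0.006788 - 0.005280 = 0.001508 mol in a total volume of 0.07189 L.
[OH^-] = 0.001508/0.07189 = 0.02098 M, so pOH = 1.68 and pH = 14.00 - 1.68 = 12.32.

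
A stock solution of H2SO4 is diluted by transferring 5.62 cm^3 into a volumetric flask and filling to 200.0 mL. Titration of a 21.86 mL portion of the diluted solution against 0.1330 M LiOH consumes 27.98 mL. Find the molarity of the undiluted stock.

3.03 M

n(LiOH) = 0.1330 x 0.02798 = 0.003721 mol.
n(H2SO4) in the aliquot = 0.003721 x 1/2 = 0.001861 mol.
[diluted H2SO4] = 0.001861 / 0.02186 = 0.08512 M.
Dilution factor = 200.0/5.620 = 35.59, so [stock] = 0.08512 x 35.59 = 3.03 M.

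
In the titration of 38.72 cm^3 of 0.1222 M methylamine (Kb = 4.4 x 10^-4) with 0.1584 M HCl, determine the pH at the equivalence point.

n(CH3NH2) = 0.1222 x 0.03872 = 0.004732 mol; V(HCl) at equivalence = 0.004732/0.1584 = 0.02987 L.
At equivalence the base is fully converted to CH3NH3+; total volume = 0.06859 L, so [CH3NH3+] = 0.004732/0.06859 = 0.06898 M.
Ka(CH3NH3+) = Kw/Kb = 1.0e-14 / 4.4 x 10^-4 = 2.27e-11.
[H^+] = sqrt(Ka x [CH3NH3+]) = sqrt(2.27e-11 x 0.06898) = 1.25e-6 M.
pH = -log(1.25e-6) = 5.90.

5.90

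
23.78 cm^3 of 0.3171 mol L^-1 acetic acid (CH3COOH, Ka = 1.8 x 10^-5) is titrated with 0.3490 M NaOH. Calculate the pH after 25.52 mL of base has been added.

n(acid) = 0.3171 x 0.02378 = 0.007541 mol; n(NaOH) added = 0.3490 x 0.02552 = 0.008906 mol.
Base is in excess by 0.008906 - 0.007541 = 0.001366 mol in a total volume of 0.04930 L.
[OH^-] = 0.001366/0.04930 = 0.02770 M, so pOH = 1.56 and pH = 14.00 - 1.56 = 12.44.

12.44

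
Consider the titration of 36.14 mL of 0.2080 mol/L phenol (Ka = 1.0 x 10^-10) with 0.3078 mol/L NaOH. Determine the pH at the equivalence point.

n(C6H5OH) = 0.2080 x 0.03614 = 0.007517 mol; V(NaOH) at equivalence = 0.007517/0.3078 = 0.02442 L.
At equivalence all the acid is converted to C6H5O-; total volume = 0.03614 + 0.02442 = 0.06056 L, so [C6H5O-] = 0.007517/0.06056 = 0.1241 M.
Kb = Kw/Ka = 1.0e-14 / 1.0 x 10^-10 = 0.000100.
[OH^-] = sqrt(Kb x [C6H5O-]) = sqrt(0.000100 x 0.1241) = 0.00352 M.
pOH = 2.45, so pH = 14.00 - 2.45 = 11.55.

11.55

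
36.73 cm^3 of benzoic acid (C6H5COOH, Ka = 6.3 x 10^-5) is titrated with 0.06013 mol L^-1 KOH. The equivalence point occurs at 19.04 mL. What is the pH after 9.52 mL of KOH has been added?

4.20

9.52 mL is exactly half the equivalence volume (19.04/2), i.e. the half-equivalence point.
There, n(HA) = n(A^-), so pH = pKa = -log(6.3 x 10^-5) = 4.20.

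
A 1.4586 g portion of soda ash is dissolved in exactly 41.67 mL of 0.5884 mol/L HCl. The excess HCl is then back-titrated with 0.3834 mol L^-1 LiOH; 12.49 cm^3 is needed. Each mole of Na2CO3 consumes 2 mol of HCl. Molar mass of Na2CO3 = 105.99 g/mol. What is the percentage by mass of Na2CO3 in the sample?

Total n(HCl) added = 0.5884 x 0.04167 = 0.02452 mol.
n(LiOH) used = 0.3834 x 0.01249 = 0.004789 mol, which equals the excess n(HCl).
So n(HCl) consumed by the sample = 0.02452 - 0.004789 = 0.01973 mol.
n(Na2CO3) = 0.01973 / 2 = 0.009865 mol.
mass Na2CO3 = 0.009865 x 105.99 = 1.046 g, so %Na2CO3 = 1.046/1.4586 x 100 = 71.7%.

71.7%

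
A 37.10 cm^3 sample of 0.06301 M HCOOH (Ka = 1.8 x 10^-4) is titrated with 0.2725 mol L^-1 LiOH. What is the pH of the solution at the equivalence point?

8.23

n(HCOOH) = 0.06301 x 0.03710 = 0.002338 mol; V(LiOH) at equivalence = 0.002338/0.2725 = 0.008579 L.
At equivalence all the acid is converted to HCOO-; total volume = 0.03710 + 0.008579 = 0.04568 L, so [HCOO-] = 0.002338/0.04568 = 0.05118 M.
Kb = Kw/Ka = 1.0e-14 / 1.8 x 10^-4 = 5.56e-11.
[OH^-] = sqrt(Kb x [HCOO-]) = sqrt(5.56e-11 x 0.05118) = 1.69e-6 M.
pOH = 5.77, so pH = 14.00 - 5.77 = 8.23.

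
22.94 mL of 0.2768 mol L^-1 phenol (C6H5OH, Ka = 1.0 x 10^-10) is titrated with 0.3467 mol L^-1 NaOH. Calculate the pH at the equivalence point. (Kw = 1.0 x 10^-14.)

n(C6H5OH) = 0.2768 x 0.02294 = 0.006350 mol; V(NaOH) at equivalence = 0.006350/0.3467 = 0.01831 L.
At equivalence all the acid is converted to C6H5O-; total volume = 0.02294 + 0.01831 = 0.04125 L, so [C6H5O-] = 0.006350/0.04125 = 0.1539 M.
Kb = Kw/Ka = 1.0e-14 / 1.0 x 10^-10 = 0.000100.
[OH^-] = sqrt(Kb x [C6H5O-]) = sqrt(0.000100 x 0.1539) = 0.00392 M.
pOH = 2.41, so pH = 14.00 - 2.41 = 11.59.

11.59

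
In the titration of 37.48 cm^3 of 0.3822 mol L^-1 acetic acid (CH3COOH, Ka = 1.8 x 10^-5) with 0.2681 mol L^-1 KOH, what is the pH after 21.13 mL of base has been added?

4.56

Initial n(CH3COOH) = 0.3822 x 0.03748 = 0.01432 mol.
n(KOH) added = 0.2681 x 0.02113 = 0.005665 mol, converting that many moles of CH3COOH to CH3COO-.
Remaining n(CH3COOH) = 0.008660 mol; n(CH3COO-) = 0.005665 mol.
By Henderson-Hasselbalch, pH = pKa + log([A^-]/[HA]) = 4.74 + log(0.005665/0.008660) = 4.74 + (-0.18) = 4.56.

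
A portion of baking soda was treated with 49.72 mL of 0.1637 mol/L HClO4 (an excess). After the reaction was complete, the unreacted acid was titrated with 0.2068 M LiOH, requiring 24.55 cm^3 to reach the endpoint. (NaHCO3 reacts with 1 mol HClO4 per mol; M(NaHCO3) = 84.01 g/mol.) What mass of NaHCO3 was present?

0.257 g

Total n(HClO4) added = 0.1637 x 0.04972 = 0.008139 mol.
n(LiOH) used = 0.2068 x 0.02455 = 0.005077 mol, which equals the excess n(HClO4).
So n(HClO4) consumed by the sample = 0.008139 - 0.005077 = 0.003062 mol.
n(NaHCO3) = 0.003062 / 1 = 0.003062 mol.
mass = 0.003062 mol x 84.01 g/mol = 0.257 g.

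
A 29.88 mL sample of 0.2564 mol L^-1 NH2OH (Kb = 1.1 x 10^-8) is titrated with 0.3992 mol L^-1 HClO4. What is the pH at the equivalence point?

n(NH2OH) = 0.2564 x 0.02988 = 0.007661 mol; V(HClO4) at equivalence = 0.007661/0.3992 = 0.01919 L.
At equivalence the base is fully converted to NH3OH+; total volume = 0.04907 L, so [NH3OH+] = 0.007661/0.04907 = 0.1561 M.
Ka(NH3OH+) = Kw/Kb = 1.0e-14 / 1.1 x 10^-8 = 9.09e-7.
[H^+] = sqrt(Ka x [NH3OH+]) = sqrt(9.09e-7 x 0.1561) = 0.000377 M.
pH = -log(0.000377) = 3.42.

3.42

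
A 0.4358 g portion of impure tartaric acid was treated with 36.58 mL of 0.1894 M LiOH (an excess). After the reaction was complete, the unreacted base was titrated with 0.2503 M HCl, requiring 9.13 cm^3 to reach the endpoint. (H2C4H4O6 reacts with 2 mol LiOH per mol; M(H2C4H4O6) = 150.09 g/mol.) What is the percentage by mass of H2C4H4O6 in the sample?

Total n(LiOH) added = 0.1894 x 0.03658 = 0.006928 mol.
n(HCl) used = 0.2503 x 0.009130 = 0.002285 mol, which equals the excess n(LiOH).
So n(LiOH) consumed by the sample = 0.006928 - 0.002285 = 0.004643 mol.
n(H2C4H4O6) = 0.004643 / 2 = 0.002322 mol.
mass H2C4H4O6 = 0.002322 x 150.09 = 0.3484 g, so %H2C4H4O6 = 0.3484/0.4358 x 100 = 80.0%.

80.0%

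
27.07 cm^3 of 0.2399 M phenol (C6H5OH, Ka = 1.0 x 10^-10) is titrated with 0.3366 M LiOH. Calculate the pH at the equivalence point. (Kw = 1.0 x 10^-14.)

n(C6H5OH) = 0.2399 x 0.02707 = 0.006494 mol; V(LiOH) at equivalence = 0.006494/0.3366 = 0.01929 L.
At equivalence all the acid is converted to C6H5O-; total volume = 0.02707 + 0.01929 = 0.04636 L, so [C6H5O-] = 0.006494/0.04636 = 0.1401 M.
Kb = Kw/Ka = 1.0e-14 / 1.0 x 10^-10 = 0.000100.
[OH^-] = sqrt(Kb x [C6H5O-]) = sqrt(0.000100 x 0.1401) = 0.00374 M.
pOH = 2.43, so pH = 14.00 - 2.43 = 11.57.

11.57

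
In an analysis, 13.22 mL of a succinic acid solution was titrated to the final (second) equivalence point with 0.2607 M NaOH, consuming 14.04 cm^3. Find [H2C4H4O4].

n(NaOH) = 0.2607 x 0.01404 = 0.003660 mol.
At the final (second) equivalence point, 2 mol OH^- react per mol H2C4H4O4, so n(H2C4H4O4) = 0.003660 / 2 = 0.001830 mol.
[H2C4H4O4] = 0.001830 / 0.01322 L = 0.138 M.

0.138 M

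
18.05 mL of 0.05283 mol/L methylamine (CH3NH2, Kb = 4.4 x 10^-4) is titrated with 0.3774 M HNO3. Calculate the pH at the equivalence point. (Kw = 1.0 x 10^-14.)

n(CH3NH2) = 0.05283 x 0.01805 = 0.0009536 mol; V(HNO3) at equivalence = 0.0009536/0.3774 = 0.002527 L.
At equivalence the base is fully converted to CH3NH3+; total volume = 0.02058 L, so [CH3NH3+] = 0.0009536/0.02058 = 0.04634 M.
Ka(CH3NH3+) = Kw/Kb = 1.0e-14 / 4.4 x 10^-4 = 2.27e-11.
[H^+] = sqrt(Ka x [CH3NH3+]) = sqrt(2.27e-11 x 0.04634) = 1.03e-6 M.
pH = -log(1.03e-6) = 5.99.

5.99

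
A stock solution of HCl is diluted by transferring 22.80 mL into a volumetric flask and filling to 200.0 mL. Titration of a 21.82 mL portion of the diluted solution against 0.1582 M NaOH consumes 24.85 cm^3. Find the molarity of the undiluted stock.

1.58 M

n(NaOH) = 0.1582 x 0.02485 = 0.003931 mol.
n(HCl) in the aliquot = 0.003931 mol.
[diluted HCl] = 0.003931 / 0.02182 = 0.1802 M.
Dilution factor = 200.0/22.80 = 8.772, so [stock] = 0.1802 x 8.772 = 1.58 M.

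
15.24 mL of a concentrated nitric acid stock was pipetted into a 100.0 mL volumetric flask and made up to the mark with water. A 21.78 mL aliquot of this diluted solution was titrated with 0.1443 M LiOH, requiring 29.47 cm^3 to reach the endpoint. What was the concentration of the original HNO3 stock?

1.28 M

n(LiOH) = 0.1443 x 0.02947 = 0.004253 mol.
n(HNO3) in the aliquot = 0.004253 mol.
[diluted HNO3] = 0.004253 / 0.02178 = 0.1952 M.
Dilution factor = 100.0/15.24 = 6.562, so [stock] = 0.1952 x 6.562 = 1.28 M.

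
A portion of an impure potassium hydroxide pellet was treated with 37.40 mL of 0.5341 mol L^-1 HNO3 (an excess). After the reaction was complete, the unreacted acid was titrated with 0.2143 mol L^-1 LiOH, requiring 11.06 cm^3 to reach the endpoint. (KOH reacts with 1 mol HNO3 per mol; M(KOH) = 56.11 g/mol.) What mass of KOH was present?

Total n(HNO3) added = 0.5341 x 0.03740 = 0.01998 mol.
n(LiOH) used = 0.2143 x 0.01106 = 0.002370 mol, which equals the excess n(HNO3).
So n(HNO3) consumed by the sample = 0.01998 - 0.002370 = 0.01761 mol.
n(KOH) = 0.01761 / 1 = 0.01761 mol.
mass = 0.01761 mol x 56.11 g/mol = 0.988 g.

0.988 g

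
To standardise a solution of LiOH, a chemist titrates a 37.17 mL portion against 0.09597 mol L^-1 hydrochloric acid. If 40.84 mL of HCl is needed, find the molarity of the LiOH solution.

0.105 M

n(HCl) delivered = 0.09597 x 0.04084 = 0.003919 mol.
For a 1:1 reaction, n(LiOH) = 0.003919 mol.
[LiOH] = 0.003919 mol / 0.03717 L = 0.105 M.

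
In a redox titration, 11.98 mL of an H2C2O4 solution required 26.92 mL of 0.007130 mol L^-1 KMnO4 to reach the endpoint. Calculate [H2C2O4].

n(KMnO4) = 0.007130 x 0.02692 = 0.0001919 mol.
From the balanced equation, 2 mol KMnO4 reacts with 5 mol H2C2O4, so n(H2C2O4) = 0.0001919 x 5/2 = 0.0004798 mol.
[H2C2O4] = 0.0004798 / 0.01198 L = 0.0401 M.

0.0401 M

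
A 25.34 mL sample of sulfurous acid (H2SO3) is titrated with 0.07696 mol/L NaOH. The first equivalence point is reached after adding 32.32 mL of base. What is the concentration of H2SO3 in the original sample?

n(NaOH) = 0.07696 x 0.03232 = 0.002487 mol.
At the first equivalence point, 1 mol OH^- react per mol H2SO3, so n(H2SO3) = 0.002487 / 1 = 0.002487 mol.
[H2SO3] = 0.002487 / 0.02534 L = 0.0982 M.

0.0982 M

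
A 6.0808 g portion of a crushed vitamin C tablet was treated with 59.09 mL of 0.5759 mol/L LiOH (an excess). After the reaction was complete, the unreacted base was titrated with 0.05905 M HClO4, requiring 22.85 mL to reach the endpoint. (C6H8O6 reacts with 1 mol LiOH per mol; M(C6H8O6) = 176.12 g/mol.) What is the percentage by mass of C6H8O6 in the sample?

Total n(LiOH) added = 0.5759 x 0.05909 = 0.03403 mol.
n(HClO4) used = 0.05905 x 0.02285 = 0.001349 mol, which equals the excess n(LiOH).
So n(LiOH) consumed by the sample = 0.03403 - 0.001349 = 0.03268 mol.
n(C6H8O6) = 0.03268 / 1 = 0.03268 mol.
mass C6H8O6 = 0.03268 x 176.12 = 5.756 g, so %C6H8O6 = 5.756/6.0808 x 100 = 94.7%.

94.7%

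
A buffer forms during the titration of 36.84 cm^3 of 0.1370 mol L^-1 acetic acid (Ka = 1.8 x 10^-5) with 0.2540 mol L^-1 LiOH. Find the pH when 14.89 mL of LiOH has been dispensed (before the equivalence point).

5.22

Initial n(CH3COOH) = 0.1370 x 0.03684 = 0.005047 mol.
n(LiOH) added = 0.2540 x 0.01489 = 0.003782 mol, converting that many moles of CH3COOH to CH3COO-.
Remaining n(CH3COOH) = 0.001265 mol; n(CH3COO-) = 0.003782 mol.
By Henderson-Hasselbalch, pH = pKa + log([A^-]/[HA]) = 4.74 + log(0.003782/0.001265) = 4.74 + (+0.48) = 5.22.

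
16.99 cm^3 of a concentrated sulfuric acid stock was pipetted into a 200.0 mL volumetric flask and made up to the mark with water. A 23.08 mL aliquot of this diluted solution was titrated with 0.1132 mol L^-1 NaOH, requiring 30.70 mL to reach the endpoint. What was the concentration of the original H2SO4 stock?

0.886 M

n(NaOH) = 0.1132 x 0.03070 = 0.003475 mol.
n(H2SO4) in the aliquot = 0.003475 x 1/2 = 0.001738 mol.
[diluted H2SO4] = 0.001738 / 0.02308 = 0.07529 M.
Dilution factor = 200.0/16.99 = 11.77, so [stock] = 0.07529 x 11.77 = 0.886 M.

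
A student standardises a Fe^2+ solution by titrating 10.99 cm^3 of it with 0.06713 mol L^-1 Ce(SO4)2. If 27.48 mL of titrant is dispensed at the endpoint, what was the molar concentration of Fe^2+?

0.168 M

n(Ce(SO4)2) = 0.06713 x 0.02748 = 0.001845 mol.
From the balanced equation, 1 mol Ce(SO4)2 reacts with 1 mol Fe^2+, so n(Fe^2+) = 0.001845 x 1/1 = 0.001845 mol.
[Fe^2+] = 0.001845 / 0.01099 L = 0.168 M.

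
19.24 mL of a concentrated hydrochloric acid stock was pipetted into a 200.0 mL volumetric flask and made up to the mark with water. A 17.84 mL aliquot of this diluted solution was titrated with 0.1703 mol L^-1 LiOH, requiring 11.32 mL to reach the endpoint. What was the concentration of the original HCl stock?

n(LiOH) = 0.1703 x 0.01132 = 0.001928 mol.
n(HCl) in the aliquot = 0.001928 mol.
[diluted HCl] = 0.001928 / 0.01784 = 0.1081 M.
Dilution factor = 200.0/19.24 = 10.40, so [stock] = 0.1081 x 10.40 = 1.12 M.

1.12 M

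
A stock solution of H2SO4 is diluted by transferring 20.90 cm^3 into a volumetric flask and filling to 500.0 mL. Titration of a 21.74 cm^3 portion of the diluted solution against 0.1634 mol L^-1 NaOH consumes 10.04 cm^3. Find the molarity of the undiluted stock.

0.903 M

n(NaOH) = 0.1634 x 0.01004 = 0.001641 mol.
n(H2SO4) in the aliquot = 0.001641 x 1/2 = 0.0008203 mol.
[diluted H2SO4] = 0.0008203 / 0.02174 = 0.03773 M.
Dilution factor = 500.0/20.90 = 23.92, so [stock] = 0.03773 x 23.92 = 0.903 M.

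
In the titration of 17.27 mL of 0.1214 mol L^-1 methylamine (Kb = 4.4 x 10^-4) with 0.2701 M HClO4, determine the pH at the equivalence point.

n(CH3NH2) = 0.1214 x 0.01727 = 0.002097 mol; V(HClO4) at equivalence = 0.002097/0.2701 = 0.007762 L.
At equivalence the base is fully converted to CH3NH3+; total volume = 0.02503 L, so [CH3NH3+] = 0.002097/0.02503 = 0.08376 M.
Ka(CH3NH3+) = Kw/Kb = 1.0e-14 / 4.4 x 10^-4 = 2.27e-11.
[H^+] = sqrt(Ka x [CH3NH3+]) = sqrt(2.27e-11 x 0.08376) = 1.38e-6 M.
pH = -log(1.38e-6) = 5.86.

5.86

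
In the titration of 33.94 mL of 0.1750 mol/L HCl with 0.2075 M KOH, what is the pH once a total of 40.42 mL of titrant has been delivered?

12.52

n(acid) = 0.1750 x 0.03394 = 0.005939 mol; n(KOH) added = 0.2075 x 0.04042 = 0.008387 mol.
Base is in excess by 0.008387 - 0.005939 = 0.002448 mol in a total volume of 0.07436 L.
[OH^-] = 0.002448/0.07436 = 0.03292 M, so pOH = 1.48 and pH = 14.00 - 1.48 = 12.52.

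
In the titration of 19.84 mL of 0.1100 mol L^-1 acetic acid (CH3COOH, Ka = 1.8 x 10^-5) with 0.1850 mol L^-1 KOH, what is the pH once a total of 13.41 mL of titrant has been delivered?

11.95

n(acid) = 0.1100 x 0.01984 = 0.002182 mol; n(KOH) added = 0.1850 x 0.01341 = 0.002481 mol.
Base is in excess by 0.002481 - 0.002182 = 0.0002985 mol in a total volume of 0.03325 L.
[OH^-] = 0.0002985/0.03325 = 0.008976 M, so pOH = 2.05 and pH = 14.00 - 2.05 = 11.95.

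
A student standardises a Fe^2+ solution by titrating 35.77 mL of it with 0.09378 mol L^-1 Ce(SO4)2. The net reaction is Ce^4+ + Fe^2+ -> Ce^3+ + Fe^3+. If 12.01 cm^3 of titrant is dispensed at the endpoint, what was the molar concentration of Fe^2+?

0.0315 M

n(Ce(SO4)2) = 0.09378 x 0.01201 = 0.001126 mol.
From the balanced equation, 1 mol Ce(SO4)2 reacts with 1 mol Fe^2+, so n(Fe^2+) = 0.001126 x 1/1 = 0.001126 mol.
[Fe^2+] = 0.001126 / 0.03577 L = 0.0315 M.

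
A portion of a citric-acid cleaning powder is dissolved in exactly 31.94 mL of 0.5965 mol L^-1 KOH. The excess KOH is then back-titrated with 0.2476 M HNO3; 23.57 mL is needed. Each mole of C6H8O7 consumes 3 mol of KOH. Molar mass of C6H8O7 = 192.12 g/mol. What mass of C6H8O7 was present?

Total n(KOH) added = 0.5965 x 0.03194 = 0.01905 mol.
n(HNO3) used = 0.2476 x 0.02357 = 0.005836 mol, which equals the excess n(KOH).
So n(KOH) consumed by the sample = 0.01905 - 0.005836 = 0.01322 mol.
n(C6H8O7) = 0.01322 / 3 = 0.004405 mol.
mass = 0.004405 mol x 192.12 g/mol = 0.846 g.

0.846 g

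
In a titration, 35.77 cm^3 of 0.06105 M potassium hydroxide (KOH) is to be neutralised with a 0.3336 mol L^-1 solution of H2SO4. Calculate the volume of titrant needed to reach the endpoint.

3.27 mL

n(KOH) = 0.06105 mol/L x 0.03577 L = 0.002184 mol.
The neutralisation is 2 KOH : 1 H2SO4, so n(H2SO4) = 0.002184 x 1/2 = 0.001092 mol.
V(H2SO4) = 0.001092 / 0.3336 = 0.003273 L = 3.27 mL.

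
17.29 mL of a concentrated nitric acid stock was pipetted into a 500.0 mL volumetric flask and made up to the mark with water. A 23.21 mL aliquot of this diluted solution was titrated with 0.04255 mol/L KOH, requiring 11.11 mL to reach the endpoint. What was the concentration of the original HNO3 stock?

0.589 M

n(KOH) = 0.04255 x 0.01111 = 0.0004727 mol.
n(HNO3) in the aliquot = 0.0004727 mol.
[diluted HNO3] = 0.0004727 / 0.02321 = 0.02037 M.
Dilution factor = 500.0/17.29 = 28.92, so [stock] = 0.02037 x 28.92 = 0.589 M.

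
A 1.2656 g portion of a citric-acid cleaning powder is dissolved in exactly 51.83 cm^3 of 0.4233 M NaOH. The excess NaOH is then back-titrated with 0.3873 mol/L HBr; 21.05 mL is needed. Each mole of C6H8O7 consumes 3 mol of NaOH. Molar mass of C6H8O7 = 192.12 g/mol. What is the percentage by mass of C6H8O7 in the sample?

69.8%

Total n(NaOH) added = 0.4233 x 0.05183 = 0.02194 mol.
n(HBr) used = 0.3873 x 0.02105 = 0.008153 mol, which equals the excess n(NaOH).
So n(NaOH) consumed by the sample = 0.02194 - 0.008153 = 0.01379 mol.
n(C6H8O7) = 0.01379 / 3 = 0.004596 mol.
mass C6H8O7 = 0.004596 x 192.12 = 0.8829 g, so %C6H8O7 = 0.8829/1.2656 x 100 = 69.8%.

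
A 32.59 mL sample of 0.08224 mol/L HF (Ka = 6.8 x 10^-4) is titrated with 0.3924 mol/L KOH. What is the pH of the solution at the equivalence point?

n(HF) = 0.08224 x 0.03259 = 0.002680 mol; V(KOH) at equivalence = 0.002680/0.3924 = 0.006830 L.
At equivalence all the acid is converted to F-; total volume = 0.03259 + 0.006830 = 0.03942 L, so [F-] = 0.002680/0.03942 = 0.06799 M.
Kb = Kw/Ka = 1.0e-14 / 6.8 x 10^-4 = 1.47e-11.
[OH^-] = sqrt(Kb x [F-]) = sqrt(1.47e-11 x 0.06799) = 1.00e-6 M.
pOH = 6.00, so pH = 14.00 - 6.00 = 8.00.

8.00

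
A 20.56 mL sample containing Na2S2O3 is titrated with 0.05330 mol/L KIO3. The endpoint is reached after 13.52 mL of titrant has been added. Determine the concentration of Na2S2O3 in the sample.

n(KIO3) = 0.05330 x 0.01352 = 0.0007206 mol.
From the balanced equation, 1 mol KIO3 reacts with 6 mol Na2S2O3, so n(Na2S2O3) = 0.0007206 x 6/1 = 0.004324 mol.
[Na2S2O3] = 0.004324 / 0.02056 L = 0.210 M.

0.210 M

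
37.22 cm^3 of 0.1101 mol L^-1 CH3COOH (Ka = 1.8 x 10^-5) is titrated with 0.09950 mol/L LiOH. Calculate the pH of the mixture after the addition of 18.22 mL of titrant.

4.64

Initial n(CH3COOH) = 0.1101 x 0.03722 = 0.004098 mol.
n(LiOH) added = 0.09950 x 0.01822 = 0.001813 mol, converting that many moles of CH3COOH to CH3COO-.
Remaining n(CH3COOH) = 0.002285 mol; n(CH3COO-) = 0.001813 mol.
By Henderson-Hasselbalch, pH = pKa + log([A^-]/[HA]) = 4.74 + log(0.001813/0.002285) = 4.74 + (-0.10) = 4.64.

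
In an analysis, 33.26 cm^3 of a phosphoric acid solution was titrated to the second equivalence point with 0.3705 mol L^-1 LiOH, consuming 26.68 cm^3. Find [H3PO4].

n(LiOH) = 0.3705 x 0.02668 = 0.009885 mol.
At the second equivalence point, 2 mol OH^- react per mol H3PO4, so n(H3PO4) = 0.009885 / 2 = 0.004942 mol.
[H3PO4] = 0.004942 / 0.03326 L = 0.149 M.

0.149 M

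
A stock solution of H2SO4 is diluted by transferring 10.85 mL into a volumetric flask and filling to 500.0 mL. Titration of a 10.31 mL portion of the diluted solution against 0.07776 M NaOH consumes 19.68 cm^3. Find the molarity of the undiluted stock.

3.42 M

n(NaOH) = 0.07776 x 0.01968 = 0.001530 mol.
n(H2SO4) in the aliquot = 0.001530 x 1/2 = 0.0007652 mol.
[diluted H2SO4] = 0.0007652 / 0.01031 = 0.07422 M.
Dilution factor = 500.0/10.85 = 46.08, so [stock] = 0.07422 x 46.08 = 3.42 M.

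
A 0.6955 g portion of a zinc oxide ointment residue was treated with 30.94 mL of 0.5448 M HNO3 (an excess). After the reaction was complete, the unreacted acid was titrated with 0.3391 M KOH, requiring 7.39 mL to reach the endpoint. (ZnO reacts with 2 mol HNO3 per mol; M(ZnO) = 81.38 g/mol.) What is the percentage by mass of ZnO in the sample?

84.0%

Total n(HNO3) added = 0.5448 x 0.03094 = 0.01686 mol.
n(KOH) used = 0.3391 x 0.007390 = 0.002506 mol, which equals the excess n(HNO3).
So n(HNO3) consumed by the sample = 0.01686 - 0.002506 = 0.01435 mol.
n(ZnO) = 0.01435 / 2 = 0.007175 mol.
mass ZnO = 0.007175 x 81.38 = 0.5839 g, so %ZnO = 0.5839/0.6955 x 100 = 84.0%.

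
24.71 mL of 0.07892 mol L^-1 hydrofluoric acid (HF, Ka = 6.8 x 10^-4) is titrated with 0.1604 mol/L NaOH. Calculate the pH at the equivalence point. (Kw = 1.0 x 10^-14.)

7.95

n(HF) = 0.07892 x 0.02471 = 0.001950 mol; V(NaOH) at equivalence = 0.001950/0.1604 = 0.01216 L.
At equivalence all the acid is converted to F-; total volume = 0.02471 + 0.01216 = 0.03687 L, so [F-] = 0.001950/0.03687 = 0.05289 M.
Kb = Kw/Ka = 1.0e-14 / 6.8 x 10^-4 = 1.47e-11.
[OH^-] = sqrt(Kb x [F-]) = sqrt(1.47e-11 x 0.05289) = 8.82e-7 M.
pOH = 6.05, so pH = 14.00 - 6.05 = 7.95.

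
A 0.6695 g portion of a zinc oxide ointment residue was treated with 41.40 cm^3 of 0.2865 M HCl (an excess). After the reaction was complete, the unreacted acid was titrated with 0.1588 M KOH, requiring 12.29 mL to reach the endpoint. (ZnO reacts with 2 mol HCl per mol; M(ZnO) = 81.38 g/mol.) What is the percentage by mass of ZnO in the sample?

60.2%

Total n(HCl) added = 0.2865 x 0.04140 = 0.01186 mol.
n(KOH) used = 0.1588 x 0.01229 = 0.001952 mol, which equals the excess n(HCl).
So n(HCl) consumed by the sample = 0.01186 - 0.001952 = 0.009909 mol.
n(ZnO) = 0.009909 / 2 = 0.004955 mol.
mass ZnO = 0.004955 x 81.38 = 0.4032 g, so %ZnO = 0.4032/0.6695 x 100 = 60.2%.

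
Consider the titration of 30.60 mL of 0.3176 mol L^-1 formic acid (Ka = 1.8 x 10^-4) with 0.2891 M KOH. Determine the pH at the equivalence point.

8.46

n(HCOOH) = 0.3176 x 0.03060 = 0.009719 mol; V(KOH) at equivalence = 0.009719/0.2891 = 0.03362 L.
At equivalence all the acid is converted to HCOO-; total volume = 0.03060 + 0.03362 = 0.06422 L, so [HCOO-] = 0.009719/0.06422 = 0.1513 M.
Kb = Kw/Ka = 1.0e-14 / 1.8 x 10^-4 = 5.56e-11.
[OH^-] = sqrt(Kb x [HCOO-]) = sqrt(5.56e-11 x 0.1513) = 2.90e-6 M.
pOH = 5.54, so pH = 14.00 - 5.54 = 8.46.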